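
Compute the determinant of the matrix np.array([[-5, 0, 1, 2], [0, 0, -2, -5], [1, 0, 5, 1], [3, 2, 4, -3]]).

Expand along column 2 (it has 3 zeros):
  + (2) · M_42   where M_42 = det([-5 1 2; 0 -2 -5; 1 5 1]) = -116
det = (+1)·(2)·(-116) = -232

-232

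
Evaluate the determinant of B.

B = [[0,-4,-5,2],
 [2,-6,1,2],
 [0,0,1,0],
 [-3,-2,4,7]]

The determinant is 36.

Expand along row 3 (it has 3 zeros):
  + (1) · M_33   where M_33 = det([0 -4 2; 2 -6 2; -3 -2 7]) = 36
det = (+1)·(1)·(36) = 36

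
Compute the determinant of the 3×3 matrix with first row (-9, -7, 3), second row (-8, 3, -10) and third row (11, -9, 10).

Expand along row 1:
  + (-9) · |3 -10; -9 10| = (-9)·(30 − 90) = 540
  − (-7) · |-8 -10; 11 10| = −(-7)·(-80 − (-110)) = 210
  + 3 · |-8 3; 11 -9| = 3·(72 − 33) = 117
Sum: (540) + (210) + (117) = 867

The determinant is 867.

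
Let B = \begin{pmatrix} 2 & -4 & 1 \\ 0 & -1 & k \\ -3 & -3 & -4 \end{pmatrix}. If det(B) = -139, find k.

k = -8

Expanding along the column containing k, det(B) is linear in k: det(B) = (18)·k + (5).
Set (18)·k + (5) = -139  ⇒  (18)·k = -144  ⇒  k = -8.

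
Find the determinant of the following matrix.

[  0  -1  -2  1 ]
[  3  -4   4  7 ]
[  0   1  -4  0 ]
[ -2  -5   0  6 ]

-108

Expand along row 3 (it has 2 zeros):
  − (1) · M_32   where M_32 = det([0 -2 1; 3 4 7; -2 0 6]) = 72
  + (-4) · M_33   where M_33 = det([0 -1 1; 3 -4 7; -2 -5 6]) = 9
det = (-1)·(1)·(72) + (+1)·(-4)·(9) = -108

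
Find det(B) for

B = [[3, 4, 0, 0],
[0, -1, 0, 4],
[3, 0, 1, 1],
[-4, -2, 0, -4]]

det(B) = -28

Expand along column 3 (it has 3 zeros):
  + (1) · M_33   where M_33 = det([3 4 0; 0 -1 4; -4 -2 -4]) = -28
det = (+1)·(1)·(-28) = -28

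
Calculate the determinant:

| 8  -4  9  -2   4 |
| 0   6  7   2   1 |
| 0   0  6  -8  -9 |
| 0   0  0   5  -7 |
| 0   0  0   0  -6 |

The matrix is upper triangular, so the determinant is the product of the diagonal entries:
det = (8) · (6) · (6) · (5) · (-6) = -8640

The determinant is -8640.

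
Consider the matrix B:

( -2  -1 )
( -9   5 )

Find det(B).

det(B) = (-2)·5 − (-1)·(-9) = -10 − 9 = -19

-19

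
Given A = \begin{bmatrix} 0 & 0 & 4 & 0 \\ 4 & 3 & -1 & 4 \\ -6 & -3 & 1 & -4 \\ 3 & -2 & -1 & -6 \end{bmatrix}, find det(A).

Expand along row 1 (it has 3 zeros):
  + (4) · M_13   where M_13 = det([4 3 4; -6 -3 -4; 3 -2 -6]) = -20
det = (+1)·(4)·(-20) = -80

det(A) = -80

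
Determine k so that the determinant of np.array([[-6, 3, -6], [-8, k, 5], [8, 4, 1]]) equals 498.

Expanding along the row containing k, det(A) is linear in k: det(A) = (42)·k + (456).
Set (42)·k + (456) = 498  ⇒  (42)·k = 42  ⇒  k = 1.

k = 1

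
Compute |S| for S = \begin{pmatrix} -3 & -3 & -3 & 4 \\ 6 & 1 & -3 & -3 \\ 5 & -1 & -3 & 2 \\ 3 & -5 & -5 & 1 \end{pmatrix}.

Expand along row 1:
  + (-3) · M_11   where M_11 = det([1 -3 -3; -1 -3 2; -5 -5 1]) = 64
  − (-3) · M_12   where M_12 = det([6 -3 -3; 5 -3 2; 3 -5 1]) = 87
  + (-3) · M_13   where M_13 = det([6 1 -3; 5 -1 2; 3 -5 1]) = 121
  − (4) · M_14   where M_14 = det([6 1 -3; 5 -1 -3; 3 -5 -5]) = 22
det = (+1)·(-3)·(64) + (-1)·(-3)·(87) + (+1)·(-3)·(121) + (-1)·(4)·(22) = -382

det(S) = -382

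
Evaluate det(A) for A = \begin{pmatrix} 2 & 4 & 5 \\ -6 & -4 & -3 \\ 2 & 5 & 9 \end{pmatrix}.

Expand along row 1:
  + 2 · |-4 -3; 5 9| = 2·(-36 − (-15)) = -42
  − 4 · |-6 -3; 2 9| = −4·(-54 − (-6)) = 192
  + 5 · |-6 -4; 2 5| = 5·(-30 − (-8)) = -110
Sum: (-42) + (192) + (-110) = 40

det(A) = 40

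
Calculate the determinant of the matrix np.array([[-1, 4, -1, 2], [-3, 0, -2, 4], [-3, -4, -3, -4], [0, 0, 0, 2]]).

The determinant is -32.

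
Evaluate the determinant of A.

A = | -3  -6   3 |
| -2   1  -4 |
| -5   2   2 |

-171

Expand along row 1:
  + (-3) · |1 -4; 2 2| = (-3)·(2 − (-8)) = -30
  − (-6) · |-2 -4; -5 2| = −(-6)·(-4 − 20) = -144
  + 3 · |-2 1; -5 2| = 3·(-4 − (-5)) = 3
Sum: (-30) + (-144) + (3) = -171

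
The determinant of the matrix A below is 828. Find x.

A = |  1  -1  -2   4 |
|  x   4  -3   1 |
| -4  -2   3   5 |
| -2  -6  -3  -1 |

x = 0

Expanding along the column containing x, det(A) is linear in x: det(A) = (-148)·x + (828).
Set (-148)·x + (828) = 828  ⇒  (-148)·x = 0  ⇒  x = 0.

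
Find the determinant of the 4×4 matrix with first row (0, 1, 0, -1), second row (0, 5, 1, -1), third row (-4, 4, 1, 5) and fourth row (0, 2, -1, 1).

-28

Expand along column 1 (it has 3 zeros):
  + (-4) · M_31   where M_31 = det([1 0 -1; 5 1 -1; 2 -1 1]) = 7
det = (+1)·(-4)·(7) = -28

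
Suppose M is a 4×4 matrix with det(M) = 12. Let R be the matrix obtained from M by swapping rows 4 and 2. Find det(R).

|R| = -12

Swapping two rows multiplies the determinant by −1.
det(R) = (-1)·(12) = -12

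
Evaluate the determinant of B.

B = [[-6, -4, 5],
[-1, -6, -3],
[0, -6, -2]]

The determinant is 74.

Expand along column 1:
  + (-6) · |-6 -3; -6 -2| = (-6)·(12 − 18) = 36
  − (-1) · |-4 5; -6 -2| = −(-1)·(8 − (-30)) = 38
Sum: (36) + (38) = 74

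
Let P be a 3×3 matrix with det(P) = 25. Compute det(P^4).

390625

det(P^4) = (det P)^4 = (25)^4 = 390625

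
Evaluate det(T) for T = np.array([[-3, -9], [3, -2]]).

det(T) = (-3)·(-2) − (-9)·3 = 6 − (-27) = 33

33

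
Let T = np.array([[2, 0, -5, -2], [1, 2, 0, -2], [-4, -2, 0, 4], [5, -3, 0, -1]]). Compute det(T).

Expand along column 3 (it has 3 zeros):
  + (-5) · M_13   where M_13 = det([1 2 -2; -4 -2 4; 5 -3 -1]) = 2
det = (+1)·(-5)·(2) = -10

|T| = -10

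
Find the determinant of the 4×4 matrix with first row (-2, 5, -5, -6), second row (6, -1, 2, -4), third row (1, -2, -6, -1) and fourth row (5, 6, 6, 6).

Expand along row 1:
  + (-2) · M_11   where M_11 = det([-1 2 -4; -2 -6 -1; 6 6 6]) = -54
  − (5) · M_12   where M_12 = det([6 2 -4; 1 -6 -1; 5 6 6]) = -346
  + (-5) · M_13   where M_13 = det([6 -1 -4; 1 -2 -1; 5 6 6]) = -89
  − (-6) · M_14   where M_14 = det([6 -1 2; 1 -2 -6; 5 6 6]) = 212
det = (+1)·(-2)·(-54) + (-1)·(5)·(-346) + (+1)·(-5)·(-89) + (-1)·(-6)·(212) = 3555

3555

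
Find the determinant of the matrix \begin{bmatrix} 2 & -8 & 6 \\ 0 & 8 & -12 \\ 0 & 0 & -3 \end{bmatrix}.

-48

The matrix is upper triangular, so the determinant is the product of the diagonal entries:
det = (2) · (8) · (-3) = -48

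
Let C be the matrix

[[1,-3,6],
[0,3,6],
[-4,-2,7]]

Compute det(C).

177

Expand along column 1:
  + 1 · |3 6; -2 7| = 1·(21 − (-12)) = 33
  + (-4) · |-3 6; 3 6| = (-4)·(-18 − 18) = 144
Sum: (33) + (144) = 177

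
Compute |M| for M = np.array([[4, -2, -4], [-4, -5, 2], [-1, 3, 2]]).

Expand along row 1:
  + 4 · |-5 2; 3 2| = 4·(-10 − 6) = -64
  − (-2) · |-4 2; -1 2| = −(-2)·(-8 − (-2)) = -12
  + (-4) · |-4 -5; -1 3| = (-4)·(-12 − 5) = 68
Sum: (-64) + (-12) + (68) = -8

-8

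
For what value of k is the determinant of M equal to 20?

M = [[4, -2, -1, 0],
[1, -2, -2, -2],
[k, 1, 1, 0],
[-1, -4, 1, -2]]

Expanding along the column containing k, det(M) is linear in k: det(M) = (-16)·k + (-44).
Set (-16)·k + (-44) = 20  ⇒  (-16)·k = 64  ⇒  k = -4.

k = -4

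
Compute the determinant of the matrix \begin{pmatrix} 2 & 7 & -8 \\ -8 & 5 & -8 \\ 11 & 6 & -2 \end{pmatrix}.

Expand along column 1:
  + 2 · |5 -8; 6 -2| = 2·(-10 − (-48)) = 76
  − (-8) · |7 -8; 6 -2| = −(-8)·(-14 − (-48)) = 272
  + 11 · |7 -8; 5 -8| = 11·(-56 − (-40)) = -176
Sum: (76) + (272) + (-176) = 172

172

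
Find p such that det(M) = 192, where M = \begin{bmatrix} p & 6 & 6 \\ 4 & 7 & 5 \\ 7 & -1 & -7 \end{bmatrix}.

Expanding along the column containing p, det(M) is linear in p: det(M) = (-44)·p + (60).
Set (-44)·p + (60) = 192  ⇒  (-44)·p = 132  ⇒  p = -3.

-3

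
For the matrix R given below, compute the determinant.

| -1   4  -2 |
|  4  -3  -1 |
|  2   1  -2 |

-3

Expand along row 1:
  + (-1) · |-3 -1; 1 -2| = (-1)·(6 − (-1)) = -7
  − 4 · |4 -1; 2 -2| = −4·(-8 − (-2)) = 24
  + (-2) · |4 -3; 2 1| = (-2)·(4 − (-6)) = -20
Sum: (-7) + (24) + (-20) = -3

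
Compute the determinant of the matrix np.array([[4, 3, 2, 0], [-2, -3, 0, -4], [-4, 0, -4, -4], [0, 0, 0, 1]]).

Expand along row 4 (it has 3 zeros):
  + (1) · M_44   where M_44 = det([4 3 2; -2 -3 0; -4 0 -4]) = 0
det = (+1)·(1)·(0) = 0

0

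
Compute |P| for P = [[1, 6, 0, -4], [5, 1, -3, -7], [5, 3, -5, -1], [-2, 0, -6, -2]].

Expand along row 1 (it has 1 zero):
  + (1) · M_11   where M_11 = det([1 -3 -7; 3 -5 -1; 0 -6 -2]) = 112
  − (6) · M_12   where M_12 = det([5 -3 -7; 5 -5 -1; -2 -6 -2]) = 264
  − (-4) · M_14   where M_14 = det([5 1 -3; 5 3 -5; -2 0 -6]) = -68
det = (+1)·(1)·(112) + (-1)·(6)·(264) + (-1)·(-4)·(-68) = -1744

The determinant is -1744.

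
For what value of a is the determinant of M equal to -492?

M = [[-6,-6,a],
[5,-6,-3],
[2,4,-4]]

-6

Expanding along the column containing a, det(M) is linear in a: det(M) = (32)·a + (-300).
Set (32)·a + (-300) = -492  ⇒  (32)·a = -192  ⇒  a = -6.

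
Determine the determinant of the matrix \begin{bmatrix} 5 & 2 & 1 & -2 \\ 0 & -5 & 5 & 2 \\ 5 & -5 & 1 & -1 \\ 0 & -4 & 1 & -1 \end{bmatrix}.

-320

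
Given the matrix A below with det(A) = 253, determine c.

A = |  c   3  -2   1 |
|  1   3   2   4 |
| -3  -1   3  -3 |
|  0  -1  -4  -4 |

Expanding along the row containing c, det(A) is linear in c: det(A) = (-46)·c + (69).
Set (-46)·c + (69) = 253  ⇒  (-46)·c = 184  ⇒  c = -4.

c = -4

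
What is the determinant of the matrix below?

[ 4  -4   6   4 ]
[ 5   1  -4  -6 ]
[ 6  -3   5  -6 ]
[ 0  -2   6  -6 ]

Expand along row 4 (it has 1 zero):
  + (-2) · M_42   where M_42 = det([4 6 4; 5 -4 -6; 6 5 -6]) = 376
  − (6) · M_43   where M_43 = det([4 -4 4; 5 1 -6; 6 -3 -6]) = -156
  + (-6) · M_44   where M_44 = det([4 -4 6; 5 1 -4; 6 -3 5]) = 42
det = (+1)·(-2)·(376) + (-1)·(6)·(-156) + (+1)·(-6)·(42) = -68

The determinant is -68.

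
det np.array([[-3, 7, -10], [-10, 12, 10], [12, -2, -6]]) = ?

Expand along row 1:
  + (-3) · |12 10; -2 -6| = (-3)·(-72 − (-20)) = 156
  − 7 · |-10 10; 12 -6| = −7·(60 − 120) = 420
  + (-10) · |-10 12; 12 -2| = (-10)·(20 − 144) = 1240
Sum: (156) + (420) + (1240) = 1816

1816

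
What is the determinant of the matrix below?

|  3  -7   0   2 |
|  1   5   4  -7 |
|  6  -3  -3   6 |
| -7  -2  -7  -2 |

2376

Expand along row 1 (it has 1 zero):
  + (3) · M_11   where M_11 = det([5 4 -7; -3 -3 6; -2 -7 -2]) = 63
  − (-7) · M_12   where M_12 = det([1 4 -7; 6 -3 6; -7 -7 -2]) = 369
  − (2) · M_14   where M_14 = det([1 5 4; 6 -3 -3; -7 -2 -7]) = 198
det = (+1)·(3)·(63) + (-1)·(-7)·(369) + (-1)·(2)·(198) = 2376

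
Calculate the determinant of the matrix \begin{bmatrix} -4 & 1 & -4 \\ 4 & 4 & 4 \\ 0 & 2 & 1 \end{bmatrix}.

Expand along row 3:
  − 2 · |-4 -4; 4 4| = −2·(-16 − (-16)) = 0
  + 1 · |-4 1; 4 4| = 1·(-16 − 4) = -20
Sum: (0) + (-20) = -20

The determinant is -20.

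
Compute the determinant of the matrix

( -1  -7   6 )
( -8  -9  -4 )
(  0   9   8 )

-844

Expand along row 3:
  − 9 · |-1 6; -8 -4| = −9·(4 − (-48)) = -468
  + 8 · |-1 -7; -8 -9| = 8·(9 − 56) = -376
Sum: (-468) + (-376) = -844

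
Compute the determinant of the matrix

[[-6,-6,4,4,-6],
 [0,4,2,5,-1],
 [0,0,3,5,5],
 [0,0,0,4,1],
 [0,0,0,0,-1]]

The matrix is upper triangular, so the determinant is the product of the diagonal entries:
det = (-6) · (4) · (3) · (4) · (-1) = 288

288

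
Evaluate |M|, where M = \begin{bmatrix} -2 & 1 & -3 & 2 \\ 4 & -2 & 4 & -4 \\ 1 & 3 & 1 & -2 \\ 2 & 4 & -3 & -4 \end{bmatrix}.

Expand along row 1:
  + (-2) · M_11   where M_11 = det([-2 4 -4; 3 1 -2; 4 -3 -4]) = 88
  − (1) · M_12   where M_12 = det([4 4 -4; 1 1 -2; 2 -3 -4]) = -20
  + (-3) · M_13   where M_13 = det([4 -2 -4; 1 3 -2; 2 4 -4]) = -8
  − (2) · M_14   where M_14 = det([4 -2 4; 1 3 1; 2 4 -3]) = -70
det = (+1)·(-2)·(88) + (-1)·(1)·(-20) + (+1)·(-3)·(-8) + (-1)·(2)·(-70) = 8

det(M) = 8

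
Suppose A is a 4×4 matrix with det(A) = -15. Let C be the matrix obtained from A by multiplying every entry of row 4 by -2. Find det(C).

|C| = 30

Scaling one row by -2 multiplies the determinant by -2.
det(C) = (-2)·(-15) = 30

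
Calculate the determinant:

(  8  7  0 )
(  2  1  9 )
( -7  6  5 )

The determinant is -903.

Expand along column 3:
  − 9 · |8 7; -7 6| = −9·(48 − (-49)) = -873
  + 5 · |8 7; 2 1| = 5·(8 − 14) = -30
Sum: (-873) + (-30) = -903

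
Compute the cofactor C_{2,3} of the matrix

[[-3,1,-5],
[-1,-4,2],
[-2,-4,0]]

The cofactor is -14.

Delete row 2 and column 3; the remaining 2×2 submatrix is [-3 1; -2 -4].
Its determinant is (-3)·(-4) − 1·(-2) = 14.
The cofactor carries sign (−1)^(2+3) = −1, so C_{2,3} = −(14) = -14.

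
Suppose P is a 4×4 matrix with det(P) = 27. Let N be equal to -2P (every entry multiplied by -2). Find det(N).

The determinant is 432.

For a 4×4 matrix, det(-2P) = (-2)^4·det(P) = 16·det(P).
det(N) = (16)·(27) = 432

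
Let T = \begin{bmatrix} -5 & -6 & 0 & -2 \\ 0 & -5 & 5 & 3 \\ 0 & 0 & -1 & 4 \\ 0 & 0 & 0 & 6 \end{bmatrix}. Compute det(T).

T is upper triangular, so det(T) is the product of the diagonal entries:
det = (-5) · (-5) · (-1) · (6) = -150

|T| = -150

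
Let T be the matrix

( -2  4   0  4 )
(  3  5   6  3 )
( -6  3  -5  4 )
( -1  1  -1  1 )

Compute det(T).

6

Expand along row 1 (it has 1 zero):
  + (-2) · M_11   where M_11 = det([5 6 3; 3 -5 4; 1 -1 1]) = 7
  − (4) · M_12   where M_12 = det([3 6 3; -6 -5 4; -1 -1 1]) = 12
  − (4) · M_14   where M_14 = det([3 5 6; -6 3 -5; -1 1 -1]) = -17
det = (+1)·(-2)·(7) + (-1)·(4)·(12) + (-1)·(4)·(-17) = 6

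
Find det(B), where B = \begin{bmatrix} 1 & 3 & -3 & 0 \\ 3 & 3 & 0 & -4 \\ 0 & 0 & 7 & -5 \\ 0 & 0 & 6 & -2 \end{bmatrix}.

-96

B is block upper-triangular with a 2×2 block and a 2×2 block on the diagonal, so its determinant equals the product of the determinants of the diagonal blocks.
det of the 2×2 block = -6
det of the 2×2 block = 16
det = (-6)·(16) = -96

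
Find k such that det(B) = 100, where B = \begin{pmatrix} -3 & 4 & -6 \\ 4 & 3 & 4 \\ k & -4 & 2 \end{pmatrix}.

3

Expanding along the column containing k, det(B) is linear in k: det(B) = (34)·k + (-2).
Set (34)·k + (-2) = 100  ⇒  (34)·k = 102  ⇒  k = 3.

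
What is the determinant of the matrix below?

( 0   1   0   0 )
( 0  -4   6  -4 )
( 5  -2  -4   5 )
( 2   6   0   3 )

Expand along row 1 (it has 3 zeros):
  − (1) · M_12   where M_12 = det([0 6 -4; 5 -4 5; 2 0 3]) = -62
det = (-1)·(1)·(-62) = 62

62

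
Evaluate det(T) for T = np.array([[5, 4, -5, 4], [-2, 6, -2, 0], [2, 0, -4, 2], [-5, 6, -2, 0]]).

The determinant is -156.

Expand along column 4 (it has 2 zeros):
  − (4) · M_14   where M_14 = det([-2 6 -2; 2 0 -4; -5 6 -2]) = 72
  − (2) · M_34   where M_34 = det([5 4 -5; -2 6 -2; -5 6 -2]) = -66
det = (-1)·(4)·(72) + (-1)·(2)·(-66) = -156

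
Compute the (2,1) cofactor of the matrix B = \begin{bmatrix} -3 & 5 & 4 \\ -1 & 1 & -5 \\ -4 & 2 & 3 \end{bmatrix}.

Delete row 2 and column 1; the remaining 2×2 submatrix is [5 4; 2 3].
Its determinant is 5·3 − 4·2 = 7.
The cofactor carries sign (−1)^(2+1) = −1, so C_{2,1} = −(7) = -7.

-7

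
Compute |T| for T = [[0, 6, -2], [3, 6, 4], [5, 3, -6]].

Expand along column 1:
  − 3 · |6 -2; 3 -6| = −3·(-36 − (-6)) = 90
  + 5 · |6 -2; 6 4| = 5·(24 − (-12)) = 180
Sum: (90) + (180) = 270

270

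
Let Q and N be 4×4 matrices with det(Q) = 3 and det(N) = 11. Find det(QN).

det(QN) = det(Q)·det(N) = (3)·(11) = 33

The determinant is 33.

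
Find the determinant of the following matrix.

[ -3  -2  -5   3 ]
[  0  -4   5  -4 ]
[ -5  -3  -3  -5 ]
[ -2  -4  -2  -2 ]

Expand along row 2 (it has 1 zero):
  + (-4) · M_22   where M_22 = det([-3 -5 3; -5 -3 -5; -2 -2 -2]) = 24
  − (5) · M_23   where M_23 = det([-3 -2 3; -5 -3 -5; -2 -4 -2]) = 84
  + (-4) · M_24   where M_24 = det([-3 -2 -5; -5 -3 -3; -2 -4 -2]) = -44
det = (+1)·(-4)·(24) + (-1)·(5)·(84) + (+1)·(-4)·(-44) = -340

The determinant is -340.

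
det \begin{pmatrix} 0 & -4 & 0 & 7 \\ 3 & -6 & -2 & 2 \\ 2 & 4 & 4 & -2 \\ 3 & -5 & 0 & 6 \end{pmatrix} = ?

The determinant is 112.

Expand along row 1 (it has 2 zeros):
  − (-4) · M_12   where M_12 = det([3 -2 2; 2 4 -2; 3 0 6]) = 84
  − (7) · M_14   where M_14 = det([3 -6 -2; 2 4 4; 3 -5 0]) = 32
det = (-1)·(-4)·(84) + (-1)·(7)·(32) = 112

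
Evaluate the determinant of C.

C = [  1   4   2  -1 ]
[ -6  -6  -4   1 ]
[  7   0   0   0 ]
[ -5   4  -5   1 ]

-154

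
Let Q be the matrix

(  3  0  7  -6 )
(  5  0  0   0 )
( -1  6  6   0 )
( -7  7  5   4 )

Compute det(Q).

480

Expand along row 2 (it has 3 zeros):
  − (5) · M_21   where M_21 = det([0 7 -6; 6 6 0; 7 5 4]) = -96
det = (-1)·(5)·(-96) = 480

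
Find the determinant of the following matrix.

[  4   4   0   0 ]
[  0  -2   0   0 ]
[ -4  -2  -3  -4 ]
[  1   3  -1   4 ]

The determinant is 128.

Expand along row 2 (it has 3 zeros):
  + (-2) · M_22   where M_22 = det([4 0 0; -4 -3 -4; 1 -1 4]) = -64
det = (+1)·(-2)·(-64) = 128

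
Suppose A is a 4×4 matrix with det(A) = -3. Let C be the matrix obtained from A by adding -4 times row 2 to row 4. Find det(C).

Adding a multiple of one row to another leaves the determinant unchanged.
det(C) = (1)·(-3) = -3

-3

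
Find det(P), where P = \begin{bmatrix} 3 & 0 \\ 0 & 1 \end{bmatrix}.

det(P) = 3·1 − 0·0 = 3 − 0 = 3

det(P) = 3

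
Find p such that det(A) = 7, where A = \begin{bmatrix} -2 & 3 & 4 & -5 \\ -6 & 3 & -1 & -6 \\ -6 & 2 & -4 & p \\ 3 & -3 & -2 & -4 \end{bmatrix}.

5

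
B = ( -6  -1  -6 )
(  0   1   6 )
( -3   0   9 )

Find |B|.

Expand along column 1:
  + (-6) · |1 6; 0 9| = (-6)·(9 − 0) = -54
  + (-3) · |-1 -6; 1 6| = (-3)·(-6 − (-6)) = 0
Sum: (-54) + (0) = -54

|B| = -54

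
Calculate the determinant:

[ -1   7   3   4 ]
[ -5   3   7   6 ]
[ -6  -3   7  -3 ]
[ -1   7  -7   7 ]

Expand along row 1:
  + (-1) · M_11   where M_11 = det([3 7 6; -3 7 -3; 7 -7 7]) = -84
  − (7) · M_12   where M_12 = det([-5 7 6; -6 7 -3; -1 -7 7]) = 469
  + (3) · M_13   where M_13 = det([-5 3 6; -6 -3 -3; -1 7 7]) = -135
  − (4) · M_14   where M_14 = det([-5 3 7; -6 -3 7; -1 7 -7]) = -322
det = (+1)·(-1)·(-84) + (-1)·(7)·(469) + (+1)·(3)·(-135) + (-1)·(4)·(-322) = -2316

The determinant is -2316.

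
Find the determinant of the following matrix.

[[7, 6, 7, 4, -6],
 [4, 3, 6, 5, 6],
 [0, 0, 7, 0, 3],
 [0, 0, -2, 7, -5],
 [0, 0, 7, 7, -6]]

The matrix is block upper-triangular with a 2×2 block and a 3×3 block on the diagonal, so its determinant equals the product of the determinants of the diagonal blocks.
det of the 2×2 block = -3
det of the 3×3 block = -238
det = (-3)·(-238) = 714

714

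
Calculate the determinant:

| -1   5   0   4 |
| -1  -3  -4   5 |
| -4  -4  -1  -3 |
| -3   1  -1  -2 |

-330

Expand along row 1 (it has 1 zero):
  + (-1) · M_11   where M_11 = det([-3 -4 5; -4 -1 -3; 1 -1 -2]) = 72
  − (5) · M_12   where M_12 = det([-1 -4 5; -4 -1 -3; -3 -1 -2]) = 2
  − (4) · M_14   where M_14 = det([-1 -3 -4; -4 -4 -1; -3 1 -1]) = 62
det = (+1)·(-1)·(72) + (-1)·(5)·(2) + (-1)·(4)·(62) = -330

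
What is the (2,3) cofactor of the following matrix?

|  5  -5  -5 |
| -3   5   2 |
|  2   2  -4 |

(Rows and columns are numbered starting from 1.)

-20

Delete row 2 and column 3; the remaining 2×2 submatrix is [5 -5; 2 2].
Its determinant is 5·2 − (-5)·2 = 20.
The cofactor carries sign (−1)^(2+3) = −1, so C_{2,3} = −(20) = -20.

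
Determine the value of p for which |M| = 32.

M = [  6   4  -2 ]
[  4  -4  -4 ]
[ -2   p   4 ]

9

Expanding along the row containing p, det(M) is linear in p: det(M) = (16)·p + (-112).
Set (16)·p + (-112) = 32  ⇒  (16)·p = 144  ⇒  p = 9.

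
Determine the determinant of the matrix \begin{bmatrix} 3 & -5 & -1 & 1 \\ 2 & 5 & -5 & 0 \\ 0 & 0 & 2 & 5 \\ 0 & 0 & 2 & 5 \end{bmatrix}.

The matrix is block upper-triangular with a 2×2 block and a 2×2 block on the diagonal, so its determinant equals the product of the determinants of the diagonal blocks.
det of the 2×2 block = 25
det of the 2×2 block = 0
det = (25)·(0) = 0

0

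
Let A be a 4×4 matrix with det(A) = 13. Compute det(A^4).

28561

det(A^4) = (det A)^4 = (13)^4 = 28561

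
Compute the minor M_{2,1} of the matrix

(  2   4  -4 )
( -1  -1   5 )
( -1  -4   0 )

Delete row 2 and column 1; the remaining 2×2 submatrix is [4 -4; -4 0].
Its determinant is 4·0 − (-4)·(-4) = -16.

The minor is -16.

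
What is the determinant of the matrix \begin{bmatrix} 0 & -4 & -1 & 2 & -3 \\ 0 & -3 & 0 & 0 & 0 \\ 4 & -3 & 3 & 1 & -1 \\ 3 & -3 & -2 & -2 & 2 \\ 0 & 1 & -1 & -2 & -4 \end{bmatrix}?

-879

Expand along row 2 (it has 4 zeros):
  + (-3) · M_22   where M_22 = det([0 -1 2 -3; 4 3 1 -1; 3 -2 -2 2; 0 -1 -2 -4]) = 293
det = (+1)·(-3)·(293) = -879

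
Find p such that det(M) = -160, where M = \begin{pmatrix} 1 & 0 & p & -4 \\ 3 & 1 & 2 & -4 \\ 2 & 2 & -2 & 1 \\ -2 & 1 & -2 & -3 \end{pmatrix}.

6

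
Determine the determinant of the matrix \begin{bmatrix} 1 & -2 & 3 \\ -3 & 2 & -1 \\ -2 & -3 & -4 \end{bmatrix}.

The determinant is 48.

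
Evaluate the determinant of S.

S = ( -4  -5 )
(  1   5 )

-15

det(S) = (-4)·5 − (-5)·1 = -20 − (-5) = -15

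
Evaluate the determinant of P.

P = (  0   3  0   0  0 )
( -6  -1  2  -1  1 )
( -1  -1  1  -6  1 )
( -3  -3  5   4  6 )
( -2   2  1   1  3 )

1041

Expand along row 1 (it has 4 zeros):
  − (3) · M_12   where M_12 = det([-6 2 -1 1; -1 1 -6 1; -3 5 4 6; -2 1 1 3]) = -347
det = (-1)·(3)·(-347) = 1041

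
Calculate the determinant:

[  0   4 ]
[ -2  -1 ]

8

det = 0·(-1) − 4·(-2) = 0 − (-8) = 8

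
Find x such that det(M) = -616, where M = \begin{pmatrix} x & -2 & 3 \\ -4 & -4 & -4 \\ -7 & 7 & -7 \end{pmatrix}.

Expanding along the column containing x, det(M) is linear in x: det(M) = (56)·x + (-168).
Set (56)·x + (-168) = -616  ⇒  (56)·x = -448  ⇒  x = -8.

-8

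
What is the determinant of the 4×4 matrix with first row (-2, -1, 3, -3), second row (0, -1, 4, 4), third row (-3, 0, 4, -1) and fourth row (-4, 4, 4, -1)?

-99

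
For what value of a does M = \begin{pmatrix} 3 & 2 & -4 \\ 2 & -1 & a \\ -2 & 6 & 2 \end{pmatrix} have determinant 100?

Expanding along the row containing a, det(M) is linear in a: det(M) = (-22)·a + (-54).
Set (-22)·a + (-54) = 100  ⇒  (-22)·a = 154  ⇒  a = -7.

-7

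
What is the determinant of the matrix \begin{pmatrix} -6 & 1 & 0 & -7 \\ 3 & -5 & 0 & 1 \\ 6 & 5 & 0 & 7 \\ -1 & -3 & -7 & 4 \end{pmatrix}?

-630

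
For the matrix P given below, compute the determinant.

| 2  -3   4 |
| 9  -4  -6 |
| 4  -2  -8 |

det(P) = -112

Expand along column 1:
  + 2 · |-4 -6; -2 -8| = 2·(32 − 12) = 40
  − 9 · |-3 4; -2 -8| = −9·(24 − (-8)) = -288
  + 4 · |-3 4; -4 -6| = 4·(18 − (-16)) = 136
Sum: (40) + (-288) + (136) = -112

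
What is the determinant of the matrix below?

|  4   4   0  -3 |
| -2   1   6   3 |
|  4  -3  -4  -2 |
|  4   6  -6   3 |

Expand along row 1 (it has 1 zero):
  + (4) · M_11   where M_11 = det([1 6 3; -3 -4 -2; 6 -6 3]) = 84
  − (4) · M_12   where M_12 = det([-2 6 3; 4 -4 -2; 4 -6 3]) = -96
  − (-3) · M_14   where M_14 = det([-2 1 6; 4 -3 -4; 4 6 -6]) = 140
det = (+1)·(4)·(84) + (-1)·(4)·(-96) + (-1)·(-3)·(140) = 1140

1140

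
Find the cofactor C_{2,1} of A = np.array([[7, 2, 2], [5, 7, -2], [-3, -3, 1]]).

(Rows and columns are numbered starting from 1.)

The cofactor is -8.

Delete row 2 and column 1; the remaining 2×2 submatrix is [2 2; -3 1].
Its determinant is 2·1 − 2·(-3) = 8.
The cofactor carries sign (−1)^(2+1) = −1, so C_{2,1} = −(8) = -8.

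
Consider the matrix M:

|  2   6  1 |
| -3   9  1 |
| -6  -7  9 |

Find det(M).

The determinant is 377.

Expand along row 1:
  + 2 · |9 1; -7 9| = 2·(81 − (-7)) = 176
  − 6 · |-3 1; -6 9| = −6·(-27 − (-6)) = 126
  + 1 · |-3 9; -6 -7| = 1·(21 − (-54)) = 75
Sum: (176) + (126) + (75) = 377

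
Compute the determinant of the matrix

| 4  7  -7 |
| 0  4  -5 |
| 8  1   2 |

-4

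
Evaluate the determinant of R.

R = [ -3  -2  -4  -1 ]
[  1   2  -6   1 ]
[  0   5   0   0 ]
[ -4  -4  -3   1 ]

Expand along row 3 (it has 3 zeros):
  − (5) · M_32   where M_32 = det([-3 -4 -1; 1 -6 1; -4 -3 1]) = 56
det = (-1)·(5)·(56) = -280

-280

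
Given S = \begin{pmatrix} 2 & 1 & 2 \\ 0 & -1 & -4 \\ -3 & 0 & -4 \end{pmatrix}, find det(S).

Expand along column 1:
  + 2 · |-1 -4; 0 -4| = 2·(4 − 0) = 8
  + (-3) · |1 2; -1 -4| = (-3)·(-4 − (-2)) = 6
Sum: (8) + (6) = 14

|S| = 14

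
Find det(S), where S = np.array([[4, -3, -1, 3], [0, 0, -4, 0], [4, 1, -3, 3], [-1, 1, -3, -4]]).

Expand along row 2 (it has 3 zeros):
  − (-4) · M_23   where M_23 = det([4 -3 3; 4 1 3; -1 1 -4]) = -52
det = (-1)·(-4)·(-52) = -208

-208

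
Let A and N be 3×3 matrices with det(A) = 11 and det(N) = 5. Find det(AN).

det(AN) = 55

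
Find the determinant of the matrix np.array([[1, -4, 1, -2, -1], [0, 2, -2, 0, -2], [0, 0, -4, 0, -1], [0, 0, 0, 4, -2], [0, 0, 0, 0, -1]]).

The matrix is upper triangular, so the determinant is the product of the diagonal entries:
det = (1) · (2) · (-4) · (4) · (-1) = 32

The determinant is 32.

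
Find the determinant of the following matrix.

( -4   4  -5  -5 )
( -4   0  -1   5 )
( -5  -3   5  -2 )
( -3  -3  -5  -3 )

Expand along row 2 (it has 1 zero):
  − (-4) · M_21   where M_21 = det([4 -5 -5; -3 5 -2; -3 -5 -3]) = -235
  − (-1) · M_23   where M_23 = det([-4 4 -5; -5 -3 -2; -3 -3 -3]) = -78
  + (5) · M_24   where M_24 = det([-4 4 -5; -5 -3 5; -3 -3 -5]) = -310
det = (-1)·(-4)·(-235) + (-1)·(-1)·(-78) + (+1)·(5)·(-310) = -2568

The determinant is -2568.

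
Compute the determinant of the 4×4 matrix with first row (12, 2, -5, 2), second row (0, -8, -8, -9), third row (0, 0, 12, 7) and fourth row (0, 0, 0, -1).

The matrix is upper triangular, so the determinant is the product of the diagonal entries:
det = (12) · (-8) · (12) · (-1) = 1152

The determinant is 1152.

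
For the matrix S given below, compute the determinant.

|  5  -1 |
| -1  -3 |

-16

det(S) = 5·(-3) − (-1)·(-1) = -15 − 1 = -16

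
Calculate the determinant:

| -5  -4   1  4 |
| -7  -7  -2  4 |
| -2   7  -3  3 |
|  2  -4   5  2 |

Expand along row 1:
  + (-5) · M_11   where M_11 = det([-7 -2 4; 7 -3 3; -4 5 2]) = 291
  − (-4) · M_12   where M_12 = det([-7 -2 4; -2 -3 3; 2 5 2]) = 111
  + (1) · M_13   where M_13 = det([-7 -7 4; -2 7 3; 2 -4 2]) = -276
  − (4) · M_14   where M_14 = det([-7 -7 -2; -2 7 -3; 2 -4 5]) = -177
det = (+1)·(-5)·(291) + (-1)·(-4)·(111) + (+1)·(1)·(-276) + (-1)·(4)·(-177) = -579

The determinant is -579.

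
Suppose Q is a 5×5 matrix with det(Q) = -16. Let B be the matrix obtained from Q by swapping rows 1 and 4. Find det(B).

16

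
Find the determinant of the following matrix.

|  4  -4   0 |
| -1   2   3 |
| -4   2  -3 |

Expand along column 3:
  − 3 · |4 -4; -4 2| = −3·(8 − 16) = 24
  + (-3) · |4 -4; -1 2| = (-3)·(8 − 4) = -12
Sum: (24) + (-12) = 12

The determinant is 12.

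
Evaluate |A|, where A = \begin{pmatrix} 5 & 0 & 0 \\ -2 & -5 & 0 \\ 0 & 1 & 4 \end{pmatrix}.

A is lower triangular, so det(A) is the product of the diagonal entries:
det = (5) · (-5) · (4) = -100

det(A) = -100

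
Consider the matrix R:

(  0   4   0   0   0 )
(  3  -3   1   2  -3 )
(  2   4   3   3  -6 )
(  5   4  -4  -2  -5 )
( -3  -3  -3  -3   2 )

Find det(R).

-276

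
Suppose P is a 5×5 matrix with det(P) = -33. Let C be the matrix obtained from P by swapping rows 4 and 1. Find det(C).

The determinant is 33.

Swapping two rows multiplies the determinant by −1.
det(C) = (-1)·(-33) = 33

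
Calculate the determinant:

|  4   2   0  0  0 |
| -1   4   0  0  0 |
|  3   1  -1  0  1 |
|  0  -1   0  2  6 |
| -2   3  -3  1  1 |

The matrix is block lower-triangular with a 2×2 block and a 3×3 block on the diagonal, so its determinant equals the product of the determinants of the diagonal blocks.
det of the 2×2 block = 18
det of the 3×3 block = 10
det = (18)·(10) = 180

180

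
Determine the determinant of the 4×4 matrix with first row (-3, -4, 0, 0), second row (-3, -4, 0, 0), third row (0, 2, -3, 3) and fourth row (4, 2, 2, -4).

0

The matrix is block lower-triangular with a 2×2 block and a 2×2 block on the diagonal, so its determinant equals the product of the determinants of the diagonal blocks.
det of the 2×2 block = 0
det of the 2×2 block = 6
det = (0)·(6) = 0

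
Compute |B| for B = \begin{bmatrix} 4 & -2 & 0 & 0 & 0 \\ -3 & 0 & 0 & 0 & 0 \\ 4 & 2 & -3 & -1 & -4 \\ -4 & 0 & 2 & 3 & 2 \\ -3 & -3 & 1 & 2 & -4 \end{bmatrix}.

B is block lower-triangular with a 2×2 block and a 3×3 block on the diagonal, so its determinant equals the product of the determinants of the diagonal blocks.
det of the 2×2 block = -6
det of the 3×3 block = 34
det = (-6)·(34) = -204

The determinant is -204.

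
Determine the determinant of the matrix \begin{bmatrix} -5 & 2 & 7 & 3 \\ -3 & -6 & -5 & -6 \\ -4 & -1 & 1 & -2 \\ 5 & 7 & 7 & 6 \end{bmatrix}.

Expand along row 1:
  + (-5) · M_11   where M_11 = det([-6 -5 -6; -1 1 -2; 7 7 6]) = 4
  − (2) · M_12   where M_12 = det([-3 -5 -6; -4 1 -2; 5 7 6]) = 68
  + (7) · M_13   where M_13 = det([-3 -6 -6; -4 -1 -2; 5 7 6]) = 30
  − (3) · M_14   where M_14 = det([-3 -6 -5; -4 -1 1; 5 7 7]) = -41
det = (+1)·(-5)·(4) + (-1)·(2)·(68) + (+1)·(7)·(30) + (-1)·(3)·(-41) = 177

177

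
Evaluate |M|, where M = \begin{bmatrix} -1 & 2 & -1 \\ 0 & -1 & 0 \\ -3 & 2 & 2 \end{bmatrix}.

5

Expand along row 2:
  + (-1) · |-1 -1; -3 2| = (-1)·(-2 − 3) = 5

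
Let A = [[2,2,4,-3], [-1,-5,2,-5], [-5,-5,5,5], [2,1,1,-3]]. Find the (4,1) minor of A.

315

Delete row 4 and column 1; the remaining 3×3 submatrix is [2 4 -3; -5 2 -5; -5 5 5].
Its determinant is 315.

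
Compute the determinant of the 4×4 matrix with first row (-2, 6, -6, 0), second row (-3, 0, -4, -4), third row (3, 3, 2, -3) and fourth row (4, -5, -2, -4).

The determinant is -1474.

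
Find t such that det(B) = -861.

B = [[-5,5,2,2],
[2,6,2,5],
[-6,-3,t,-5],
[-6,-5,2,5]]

t = 1

Expanding along the column containing t, det(B) is linear in t: det(B) = (-423)·t + (-438).
Set (-423)·t + (-438) = -861  ⇒  (-423)·t = -423  ⇒  t = 1.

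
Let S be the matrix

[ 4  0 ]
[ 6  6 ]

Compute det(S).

The determinant is 24.

det(S) = 4·6 − 0·6 = 24 − 0 = 24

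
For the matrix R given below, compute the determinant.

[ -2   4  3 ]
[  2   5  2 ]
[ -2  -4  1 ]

|R| = -44

Expand along column 1:
  + (-2) · |5 2; -4 1| = (-2)·(5 − (-8)) = -26
  − 2 · |4 3; -4 1| = −2·(4 − (-12)) = -32
  + (-2) · |4 3; 5 2| = (-2)·(8 − 15) = 14
Sum: (-26) + (-32) + (14) = -44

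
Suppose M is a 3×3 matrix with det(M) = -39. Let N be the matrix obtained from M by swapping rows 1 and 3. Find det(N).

39

Swapping two rows multiplies the determinant by −1.
det(N) = (-1)·(-39) = 39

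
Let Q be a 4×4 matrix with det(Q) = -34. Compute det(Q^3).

-39304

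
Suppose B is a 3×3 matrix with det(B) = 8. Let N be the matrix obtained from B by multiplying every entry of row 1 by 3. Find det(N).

Scaling one row by 3 multiplies the determinant by 3.
det(N) = (3)·(8) = 24

24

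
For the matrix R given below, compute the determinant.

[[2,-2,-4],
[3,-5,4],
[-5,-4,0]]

The determinant is 220.

Expand along row 3:
  + (-5) · |-2 -4; -5 4| = (-5)·(-8 − 20) = 140
  − (-4) · |2 -4; 3 4| = −(-4)·(8 − (-12)) = 80
Sum: (140) + (80) = 220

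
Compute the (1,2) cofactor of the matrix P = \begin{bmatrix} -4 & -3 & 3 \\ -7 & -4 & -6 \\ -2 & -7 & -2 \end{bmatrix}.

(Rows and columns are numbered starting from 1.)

Delete row 1 and column 2; the remaining 2×2 submatrix is [-7 -6; -2 -2].
Its determinant is (-7)·(-2) − (-6)·(-2) = 2.
The cofactor carries sign (−1)^(1+2) = −1, so C_{1,2} = −(2) = -2.

-2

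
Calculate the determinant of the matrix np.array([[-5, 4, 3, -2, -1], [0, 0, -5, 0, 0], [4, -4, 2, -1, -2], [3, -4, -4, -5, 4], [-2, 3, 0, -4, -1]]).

1505

Expand along row 2 (it has 4 zeros):
  − (-5) · M_23   where M_23 = det([-5 4 -2 -1; 4 -4 -1 -2; 3 -4 -5 4; -2 3 -4 -1]) = 301
det = (-1)·(-5)·(301) = 1505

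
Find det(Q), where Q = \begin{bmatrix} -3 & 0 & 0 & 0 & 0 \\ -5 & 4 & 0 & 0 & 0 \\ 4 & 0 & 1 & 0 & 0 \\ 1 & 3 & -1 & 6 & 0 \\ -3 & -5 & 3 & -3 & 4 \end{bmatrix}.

Q is lower triangular, so det(Q) is the product of the diagonal entries:
det = (-3) · (4) · (1) · (6) · (4) = -288

-288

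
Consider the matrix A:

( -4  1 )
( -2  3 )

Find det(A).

det(A) = (-4)·3 − 1·(-2) = -12 − (-2) = -10

|A| = -10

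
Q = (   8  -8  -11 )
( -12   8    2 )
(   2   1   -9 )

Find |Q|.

548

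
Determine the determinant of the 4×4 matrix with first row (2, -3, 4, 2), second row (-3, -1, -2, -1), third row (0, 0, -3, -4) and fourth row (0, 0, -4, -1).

143

The matrix is block upper-triangular with a 2×2 block and a 2×2 block on the diagonal, so its determinant equals the product of the determinants of the diagonal blocks.
det of the 2×2 block = -11
det of the 2×2 block = -13
det = (-11)·(-13) = 143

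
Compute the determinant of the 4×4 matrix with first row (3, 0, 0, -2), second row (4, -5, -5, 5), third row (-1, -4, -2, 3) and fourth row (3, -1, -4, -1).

The determinant is 187.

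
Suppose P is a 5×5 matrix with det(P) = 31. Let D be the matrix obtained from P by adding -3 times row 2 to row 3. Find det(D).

Adding a multiple of one row to another leaves the determinant unchanged.
det(D) = (1)·(31) = 31

31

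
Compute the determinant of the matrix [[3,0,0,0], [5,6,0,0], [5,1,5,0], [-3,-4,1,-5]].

The matrix is lower triangular, so the determinant is the product of the diagonal entries:
det = (3) · (6) · (5) · (-5) = -450

-450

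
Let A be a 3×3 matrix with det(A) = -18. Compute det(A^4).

The determinant is 104976.

det(A^4) = (det A)^4 = (-18)^4 = 104976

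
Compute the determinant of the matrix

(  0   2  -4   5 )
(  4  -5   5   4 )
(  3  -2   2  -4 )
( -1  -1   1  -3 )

Expand along row 1 (it has 1 zero):
  − (2) · M_12   where M_12 = det([4 5 4; 3 2 -4; -1 1 -3]) = 77
  + (-4) · M_13   where M_13 = det([4 -5 4; 3 -2 -4; -1 -1 -3]) = -77
  − (5) · M_14   where M_14 = det([4 -5 5; 3 -2 2; -1 -1 1]) = 0
det = (-1)·(2)·(77) + (+1)·(-4)·(-77) + (-1)·(5)·(0) = 154

The determinant is 154.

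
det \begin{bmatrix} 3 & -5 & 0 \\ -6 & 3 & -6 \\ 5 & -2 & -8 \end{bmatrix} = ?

Expand along column 3:
  − (-6) · |3 -5; 5 -2| = −(-6)·(-6 − (-25)) = 114
  + (-8) · |3 -5; -6 3| = (-8)·(9 − 30) = 168
Sum: (114) + (168) = 282

282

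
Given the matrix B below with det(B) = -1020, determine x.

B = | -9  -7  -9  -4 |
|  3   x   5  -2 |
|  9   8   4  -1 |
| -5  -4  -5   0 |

Expanding along the row containing x, det(B) is linear in x: det(B) = (100)·x + (-220).
Set (100)·x + (-220) = -1020  ⇒  (100)·x = -800  ⇒  x = -8.

x = -8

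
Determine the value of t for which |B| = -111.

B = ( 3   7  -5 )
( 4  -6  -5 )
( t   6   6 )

Expanding along the row containing t, det(B) is linear in t: det(B) = (-65)·t + (-306).
Set (-65)·t + (-306) = -111  ⇒  (-65)·t = 195  ⇒  t = -3.

t = -3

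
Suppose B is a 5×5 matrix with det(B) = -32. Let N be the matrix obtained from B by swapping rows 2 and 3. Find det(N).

Swapping two rows multiplies the determinant by −1.
det(N) = (-1)·(-32) = 32

det(N) = 32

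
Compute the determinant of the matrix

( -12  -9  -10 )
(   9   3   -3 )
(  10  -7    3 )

Expand along column 1:
  + (-12) · |3 -3; -7 3| = (-12)·(9 − 21) = 144
  − 9 · |-9 -10; -7 3| = −9·(-27 − 70) = 873
  + 10 · |-9 -10; 3 -3| = 10·(27 − (-30)) = 570
Sum: (144) + (873) + (570) = 1587

1587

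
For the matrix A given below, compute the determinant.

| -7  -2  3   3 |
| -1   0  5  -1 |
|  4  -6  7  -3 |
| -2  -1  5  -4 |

Expand along row 2 (it has 1 zero):
  − (-1) · M_21   where M_21 = det([-2 3 3; -6 7 -3; -1 5 -4]) = -106
  − (5) · M_23   where M_23 = det([-7 -2 3; 4 -6 -3; -2 -1 -4]) = -239
  + (-1) · M_24   where M_24 = det([-7 -2 3; 4 -6 7; -2 -1 5]) = 181
det = (-1)·(-1)·(-106) + (-1)·(5)·(-239) + (+1)·(-1)·(181) = 908

908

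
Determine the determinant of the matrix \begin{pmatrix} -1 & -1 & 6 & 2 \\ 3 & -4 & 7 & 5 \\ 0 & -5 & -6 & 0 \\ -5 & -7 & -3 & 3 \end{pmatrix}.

The determinant is -514.

Expand along row 3 (it has 2 zeros):
  − (-5) · M_32   where M_32 = det([-1 6 2; 3 7 5; -5 -3 3]) = -188
  + (-6) · M_33   where M_33 = det([-1 -1 2; 3 -4 5; -5 -7 3]) = -71
det = (-1)·(-5)·(-188) + (+1)·(-6)·(-71) = -514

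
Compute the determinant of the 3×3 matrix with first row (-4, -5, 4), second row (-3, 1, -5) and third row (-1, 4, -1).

Expand along row 1:
  + (-4) · |1 -5; 4 -1| = (-4)·(-1 − (-20)) = -76
  − (-5) · |-3 -5; -1 -1| = −(-5)·(3 − 5) = -10
  + 4 · |-3 1; -1 4| = 4·(-12 − (-1)) = -44
Sum: (-76) + (-10) + (-44) = -130

-130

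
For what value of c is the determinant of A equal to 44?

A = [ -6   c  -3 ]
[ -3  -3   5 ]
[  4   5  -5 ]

c = -5

Expanding along the column containing c, det(A) is linear in c: det(A) = (5)·c + (69).
Set (5)·c + (69) = 44  ⇒  (5)·c = -25  ⇒  c = -5.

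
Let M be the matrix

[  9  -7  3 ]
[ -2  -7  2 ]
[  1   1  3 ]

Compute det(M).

Expand along row 1:
  + 9 · |-7 2; 1 3| = 9·(-21 − 2) = -207
  − (-7) · |-2 2; 1 3| = −(-7)·(-6 − 2) = -56
  + 3 · |-2 -7; 1 1| = 3·(-2 − (-7)) = 15
Sum: (-207) + (-56) + (15) = -248

The determinant is -248.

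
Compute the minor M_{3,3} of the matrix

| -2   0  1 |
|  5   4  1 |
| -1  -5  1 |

Delete row 3 and column 3; the remaining 2×2 submatrix is [-2 0; 5 4].
Its determinant is (-2)·4 − 0·5 = -8.

-8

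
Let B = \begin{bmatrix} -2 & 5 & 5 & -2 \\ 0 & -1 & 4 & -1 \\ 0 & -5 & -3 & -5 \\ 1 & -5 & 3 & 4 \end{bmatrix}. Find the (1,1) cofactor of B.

Delete row 1 and column 1; the remaining 3×3 submatrix is [-1 4 -1; -5 -3 -5; -5 3 4].
Its determinant is 207.
The cofactor carries sign (−1)^(1+1) = +1, so C_{1,1} = +(207) = 207.

The cofactor is 207.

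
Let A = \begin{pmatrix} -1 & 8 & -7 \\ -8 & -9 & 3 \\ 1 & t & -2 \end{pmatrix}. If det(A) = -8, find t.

Expanding along the row containing t, det(A) is linear in t: det(A) = (59)·t + (-185).
Set (59)·t + (-185) = -8  ⇒  (59)·t = 177  ⇒  t = 3.

t = 3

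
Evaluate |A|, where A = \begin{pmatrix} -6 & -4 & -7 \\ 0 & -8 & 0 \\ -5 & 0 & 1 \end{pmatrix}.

328

Expand along row 2:
  + (-8) · |-6 -7; -5 1| = (-8)·(-6 − 35) = 328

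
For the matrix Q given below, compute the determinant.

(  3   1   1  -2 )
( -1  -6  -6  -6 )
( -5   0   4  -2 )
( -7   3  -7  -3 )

Expand along row 3 (it has 1 zero):
  + (-5) · M_31   where M_31 = det([1 1 -2; -6 -6 -6; 3 -7 -3]) = -180
  + (4) · M_33   where M_33 = det([3 1 -2; -1 -6 -6; -7 3 -3]) = 237
  − (-2) · M_34   where M_34 = det([3 1 1; -1 -6 -6; -7 3 -7]) = 170
det = (+1)·(-5)·(-180) + (+1)·(4)·(237) + (-1)·(-2)·(170) = 2188

|Q| = 2188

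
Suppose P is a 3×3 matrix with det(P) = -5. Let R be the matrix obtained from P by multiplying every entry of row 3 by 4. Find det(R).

-20

Scaling one row by 4 multiplies the determinant by 4.
det(R) = (4)·(-5) = -20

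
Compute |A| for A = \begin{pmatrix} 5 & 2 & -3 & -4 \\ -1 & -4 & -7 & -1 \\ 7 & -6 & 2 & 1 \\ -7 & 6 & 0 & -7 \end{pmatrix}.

|A| = 3072

Expand along row 4 (it has 1 zero):
  − (-7) · M_41   where M_41 = det([2 -3 -4; -4 -7 -1; -6 2 1]) = 160
  + (6) · M_42   where M_42 = det([5 -3 -4; -1 -7 -1; 7 2 1]) = -195
  + (-7) · M_44   where M_44 = det([5 2 -3; -1 -4 -7; 7 -6 2]) = -446
det = (-1)·(-7)·(160) + (+1)·(6)·(-195) + (+1)·(-7)·(-446) = 3072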